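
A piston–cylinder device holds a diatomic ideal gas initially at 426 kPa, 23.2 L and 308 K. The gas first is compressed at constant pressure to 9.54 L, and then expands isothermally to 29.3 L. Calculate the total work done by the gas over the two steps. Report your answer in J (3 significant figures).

W_total ≈ -1260 J

Step 1 (isobaric): W = PΔV = (426 kPa)(9.54 − 23.2 L) = -5819 J.
After step 1: P = 426 kPa, V = 9.54 L, T = 126.7 K.
Step 2 (isothermal): W = P₁V₁ ln(V₂/V₁) = (4064) ln(29.3/9.54) = 4560 J.
W_total = -5819 + 4560 = -1259 J.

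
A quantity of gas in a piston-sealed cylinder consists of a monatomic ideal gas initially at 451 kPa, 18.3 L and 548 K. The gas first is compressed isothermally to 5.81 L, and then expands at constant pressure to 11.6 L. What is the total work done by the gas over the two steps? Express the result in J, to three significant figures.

Step 1 (isothermal): W = P₁V₁ ln(V₂/V₁) = (8253) ln(5.81/18.3) = -9469 J.
After step 1: P = 1421 kPa, V = 5.81 L, T = 548 K.
Step 2 (isobaric): W = PΔV = (1421 kPa)(11.6 − 5.81 L) = 8225 J.
W_total = -9469 + 8225 = -1244 J.

W_total ≈ -1240 J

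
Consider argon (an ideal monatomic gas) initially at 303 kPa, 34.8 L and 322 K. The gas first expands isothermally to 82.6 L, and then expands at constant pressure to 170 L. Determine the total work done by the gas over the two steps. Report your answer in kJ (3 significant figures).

W_total ≈ 20.3 kJ

Step 1 (isothermal): W = P₁V₁ ln(V₂/V₁) = (10544) ln(82.6/34.8) = 9114 J.
After step 1: P = 127.7 kPa, V = 82.6 L, T = 322 K.
Step 2 (isobaric): W = PΔV = (127.7 kPa)(170 − 82.6 L) = 11157 J.
W_total = 9114 + 11157 = 20272 J.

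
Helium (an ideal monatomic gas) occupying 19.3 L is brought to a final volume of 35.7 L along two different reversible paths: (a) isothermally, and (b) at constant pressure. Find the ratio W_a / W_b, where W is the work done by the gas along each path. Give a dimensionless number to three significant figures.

W_a / W_b ≈ 0.724

Path (a) isothermal: W = P₁V₁ ln(V₂/V₁) → W_a/(P₁V₁) = 0.615.
Path (b) isobaric: W = P₁(V₂ − V₁) → W_b/(P₁V₁) = 0.8497.
W_a / W_b = 0.615 / 0.8497 = 0.7238.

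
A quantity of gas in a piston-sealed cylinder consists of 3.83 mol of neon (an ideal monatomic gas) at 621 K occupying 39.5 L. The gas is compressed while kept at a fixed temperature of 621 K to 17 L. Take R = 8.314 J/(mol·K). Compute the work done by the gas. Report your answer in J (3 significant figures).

Isothermal: W = nRT ln(V₂/V₁).
W = (3.83)(8.314)(621) × ln(17/39.5)
  = 19774 × -0.8431
W_by_gas = -16671 J.

W ≈ -16700 J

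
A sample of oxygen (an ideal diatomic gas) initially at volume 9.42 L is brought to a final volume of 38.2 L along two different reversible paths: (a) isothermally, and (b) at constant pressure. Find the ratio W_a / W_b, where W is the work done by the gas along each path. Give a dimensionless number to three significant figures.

W_a / W_b ≈ 0.458

Path (a) isothermal: W = P₁V₁ ln(V₂/V₁) → W_a/(P₁V₁) = 1.4.
Path (b) isobaric: W = P₁(V₂ − V₁) → W_b/(P₁V₁) = 3.055.
W_a / W_b = 1.4 / 3.055 = 0.4582.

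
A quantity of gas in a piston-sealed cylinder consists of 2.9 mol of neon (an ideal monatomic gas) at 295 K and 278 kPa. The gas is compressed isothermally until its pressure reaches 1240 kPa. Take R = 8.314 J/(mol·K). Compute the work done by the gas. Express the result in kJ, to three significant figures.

W ≈ -10.6 kJ

Isothermal process: W = nRT ln(V₂/V₁) = nRT ln(P₁/P₂).
W = (2.9)(8.314)(295) × ln(278/1240)
  = 7113 × ln(0.2242) = 7113 × -1.495
W_by_gas = -10635 J.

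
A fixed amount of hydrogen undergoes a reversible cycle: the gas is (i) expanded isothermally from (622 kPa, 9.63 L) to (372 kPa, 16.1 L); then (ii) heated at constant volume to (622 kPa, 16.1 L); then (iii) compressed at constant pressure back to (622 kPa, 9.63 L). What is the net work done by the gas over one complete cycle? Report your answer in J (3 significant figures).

W_net ≈ -946 J

Leg (i): W = PᵢVᵢ ln(V_f/Vᵢ) = (5990) ln(16.1/9.63) = 3078 J.
Leg (ii): W = 0.
Leg (iii): W = PΔV = (622)(9.63 − 16.1) = -4024 J.
W_net = 3078 − 4024 = -945.9 J.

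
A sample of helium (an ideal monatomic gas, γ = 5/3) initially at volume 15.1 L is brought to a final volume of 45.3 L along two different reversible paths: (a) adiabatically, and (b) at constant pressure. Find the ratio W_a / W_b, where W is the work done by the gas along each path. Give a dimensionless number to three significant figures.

Path (a) adiabatic: W = P₁V₁(1 − (V₁/V₂)^(γ−1))/(γ−1) → W_a/(P₁V₁) = 0.7789.
Path (b) isobaric: W = P₁(V₂ − V₁) → W_b/(P₁V₁) = 2.
W_a / W_b = 0.7789 / 2 = 0.3894.

W_a / W_b ≈ 0.389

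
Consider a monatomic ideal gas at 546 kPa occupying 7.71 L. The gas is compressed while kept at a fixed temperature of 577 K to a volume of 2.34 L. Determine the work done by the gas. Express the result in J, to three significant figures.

W ≈ -5020 J

Isothermal: W = nRT ln(V₂/V₁) = P₁V₁ ln(V₂/V₁).
P₁V₁ = (546 kPa)(7.71 L) = 4210 J.
W = 4210 × ln(2.34/7.71) = 4210 × -1.192
W_by_gas = -5019 J.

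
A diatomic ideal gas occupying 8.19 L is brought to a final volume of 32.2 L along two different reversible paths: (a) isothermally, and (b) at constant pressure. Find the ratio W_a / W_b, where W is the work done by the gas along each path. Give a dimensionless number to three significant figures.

Path (a) isothermal: W = P₁V₁ ln(V₂/V₁) → W_a/(P₁V₁) = 1.369.
Path (b) isobaric: W = P₁(V₂ − V₁) → W_b/(P₁V₁) = 2.932.
W_a / W_b = 1.369 / 2.932 = 0.467.

W_a / W_b ≈ 0.467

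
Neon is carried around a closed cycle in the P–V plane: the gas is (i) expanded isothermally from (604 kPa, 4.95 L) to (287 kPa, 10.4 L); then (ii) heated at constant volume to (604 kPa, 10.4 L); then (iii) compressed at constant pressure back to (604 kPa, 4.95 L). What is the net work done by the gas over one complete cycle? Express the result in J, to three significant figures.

W_net ≈ -1070 J

Leg (i): W = PᵢVᵢ ln(V_f/Vᵢ) = (2990) ln(10.4/4.95) = 2220 J.
Leg (ii): W = 0.
Leg (iii): W = PΔV = (604)(4.95 − 10.4) = -3292 J.
W_net = 2220 − 3292 = -1072 J.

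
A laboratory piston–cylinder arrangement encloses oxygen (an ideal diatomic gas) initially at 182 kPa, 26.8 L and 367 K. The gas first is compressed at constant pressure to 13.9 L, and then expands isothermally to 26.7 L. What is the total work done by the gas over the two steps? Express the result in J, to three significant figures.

Step 1 (isobaric): W = PΔV = (182 kPa)(13.9 − 26.8 L) = -2348 J.
After step 1: P = 182 kPa, V = 13.9 L, T = 190.3 K.
Step 2 (isothermal): W = P₁V₁ ln(V₂/V₁) = (2530) ln(26.7/13.9) = 1651 J.
W_total = -2348 + 1651 = -696.4 J.

W_total ≈ -696 J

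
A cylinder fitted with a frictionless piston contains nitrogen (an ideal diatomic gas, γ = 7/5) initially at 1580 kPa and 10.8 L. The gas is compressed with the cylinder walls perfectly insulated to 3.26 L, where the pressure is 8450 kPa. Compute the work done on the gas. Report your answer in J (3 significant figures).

Adiabatic: W = (P₁V₁ − P₂V₂)/(γ − 1) with γ = 7/5.
P₁V₁ = 17064 J, P₂V₂ = 27547 J.
W = (17064 − 27547) / 0.4 = -26208 J.
Work on gas = −W_by = 26208 J.

W ≈ 26200 J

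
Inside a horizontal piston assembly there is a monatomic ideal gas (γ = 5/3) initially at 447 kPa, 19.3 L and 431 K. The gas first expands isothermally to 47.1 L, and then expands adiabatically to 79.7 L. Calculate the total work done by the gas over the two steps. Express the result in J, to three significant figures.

Step 1 (isothermal): W = P₁V₁ ln(V₂/V₁) = (8627) ln(47.1/19.3) = 7697 J.
After step 1: P = 183.2 kPa, V = 47.1 L, T = 431 K.
Step 2 (adiabatic): W = (P₁V₁ − P₂V₂)/(γ−1) = (8627 − 6075)/0.667 = 3828 J.
W_total = 7697 + 3828 = 11524 J.

W_total ≈ 11500 J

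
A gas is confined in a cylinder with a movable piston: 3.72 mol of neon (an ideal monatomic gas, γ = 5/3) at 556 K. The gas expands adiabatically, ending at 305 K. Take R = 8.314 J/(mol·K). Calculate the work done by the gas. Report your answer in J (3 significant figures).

W ≈ 11600 J

Adiabatic ⇒ Q = 0, so W_by = −ΔU = nCᵥ(T₁ − T₂).
Cᵥ = 3R/2 = 12.47 J/(mol·K).
W = (3.72)(12.47)(556 − 305) = 11644 J.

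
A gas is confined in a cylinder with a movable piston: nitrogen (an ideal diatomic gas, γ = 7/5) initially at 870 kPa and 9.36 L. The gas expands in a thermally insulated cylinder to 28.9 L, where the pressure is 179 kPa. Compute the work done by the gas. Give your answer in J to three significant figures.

W ≈ 7430 J

Adiabatic: W = (P₁V₁ − P₂V₂)/(γ − 1) with γ = 7/5.
P₁V₁ = 8143 J, P₂V₂ = 5173 J.
W = (8143 − 5173) / 0.4 = 7425 J.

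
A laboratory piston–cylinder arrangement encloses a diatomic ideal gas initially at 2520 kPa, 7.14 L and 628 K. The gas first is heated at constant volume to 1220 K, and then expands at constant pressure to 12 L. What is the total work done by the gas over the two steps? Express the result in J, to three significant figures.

Step 1 (isochoric): W = 0 (constant volume).
After step 1: P = 4896 kPa (V unchanged).
Step 2 (isobaric): W = PΔV = (4896 kPa)(12 − 7.14 L) = 23792 J.
W_total = 0 + 23792 = 23792 J.

W_total ≈ 23800 J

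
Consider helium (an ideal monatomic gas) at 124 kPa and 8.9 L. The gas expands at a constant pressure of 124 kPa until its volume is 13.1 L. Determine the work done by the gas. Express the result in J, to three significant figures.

W ≈ 521 J

Isobaric: W = P ΔV.
W = (124 kPa)(13.1 − 8.9 L) = (124)(4.2) = 520.8 J.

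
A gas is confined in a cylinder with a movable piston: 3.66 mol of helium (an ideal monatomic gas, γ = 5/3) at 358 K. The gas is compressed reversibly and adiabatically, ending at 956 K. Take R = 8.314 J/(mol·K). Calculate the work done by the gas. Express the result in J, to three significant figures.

W ≈ -27300 J

Adiabatic ⇒ Q = 0, so W_by = −ΔU = nCᵥ(T₁ − T₂).
Cᵥ = 3R/2 = 12.47 J/(mol·K).
W = (3.66)(12.47)(358 − 956) = -27295 J.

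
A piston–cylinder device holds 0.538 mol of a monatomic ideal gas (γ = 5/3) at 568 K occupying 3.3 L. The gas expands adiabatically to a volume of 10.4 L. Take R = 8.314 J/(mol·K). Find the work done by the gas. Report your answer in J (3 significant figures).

W ≈ 2040 J

Adiabatic: TV^(γ−1) = const with γ = 5/3.
T₂ = T₁ (V₁/V₂)^(γ−1) = 568 × (3.3/10.4)^0.667 = 568 × 0.4652 = 264.2 K.
W_by = nCᵥ(T₁ − T₂) = (0.538)(12.47)(568 − 264.2) = 2038 J.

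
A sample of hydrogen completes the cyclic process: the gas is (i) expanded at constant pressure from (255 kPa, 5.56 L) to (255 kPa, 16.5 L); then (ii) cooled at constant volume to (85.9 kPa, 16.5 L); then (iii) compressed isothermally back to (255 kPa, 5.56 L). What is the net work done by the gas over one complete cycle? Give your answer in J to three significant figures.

W_net ≈ 1250 J

Leg (i): W = PΔV = (255)(16.5 − 5.56) = 2790 J.
Leg (ii): W = 0.
Leg (iii): W = PᵢVᵢ ln(V_f/Vᵢ) = (1417) ln(5.56/16.5) = -1542 J.
W_net = 2790 − 1542 = 1248 J.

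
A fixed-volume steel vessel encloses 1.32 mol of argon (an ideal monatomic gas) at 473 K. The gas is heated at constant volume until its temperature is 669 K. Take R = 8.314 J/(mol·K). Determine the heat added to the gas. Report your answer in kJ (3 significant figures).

Q ≈ 3.23 kJ

Constant volume ⇒ W = 0, so Q = ΔU = nCᵥΔT with Cᵥ = 3R/2 = 12.47 J/(mol·K).
ΔU = (1.32)(12.47)(669 − 473) = 3226 J.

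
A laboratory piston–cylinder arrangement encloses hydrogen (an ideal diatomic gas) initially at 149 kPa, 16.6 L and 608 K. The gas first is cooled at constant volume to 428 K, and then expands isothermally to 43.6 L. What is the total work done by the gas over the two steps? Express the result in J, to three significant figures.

W_total ≈ 1680 J

Step 1 (isochoric): W = 0 (constant volume).
After step 1: P = 104.9 kPa (V unchanged).
Step 2 (isothermal): W = P₁V₁ ln(V₂/V₁) = (1741) ln(43.6/16.6) = 1681 J.
W_total = 0 + 1681 = 1681 J.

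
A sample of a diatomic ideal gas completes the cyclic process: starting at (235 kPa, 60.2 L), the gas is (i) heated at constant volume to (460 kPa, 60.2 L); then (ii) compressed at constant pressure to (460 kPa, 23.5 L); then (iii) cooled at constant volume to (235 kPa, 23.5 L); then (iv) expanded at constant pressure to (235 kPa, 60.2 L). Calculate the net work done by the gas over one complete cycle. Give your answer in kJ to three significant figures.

Constant-volume legs do no work.
W(ii) = (460)(23.5 − 60.2) = -16882 J; W(iv) = (235)(60.2 − 23.5) = 8624 J.
W_net = -16882 + 8624 = -8258 J (the counter-clockwise enclosed area).

W_net ≈ -8.26 kJ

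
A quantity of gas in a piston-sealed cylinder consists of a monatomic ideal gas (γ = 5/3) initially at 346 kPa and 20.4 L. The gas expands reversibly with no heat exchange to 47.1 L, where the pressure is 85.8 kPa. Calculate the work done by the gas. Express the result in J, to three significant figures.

Adiabatic: W = (P₁V₁ − P₂V₂)/(γ − 1) with γ = 5/3.
P₁V₁ = 7058 J, P₂V₂ = 4041 J.
W = (7058 − 4041) / 0.6667 = 4526 J.

W ≈ 4530 J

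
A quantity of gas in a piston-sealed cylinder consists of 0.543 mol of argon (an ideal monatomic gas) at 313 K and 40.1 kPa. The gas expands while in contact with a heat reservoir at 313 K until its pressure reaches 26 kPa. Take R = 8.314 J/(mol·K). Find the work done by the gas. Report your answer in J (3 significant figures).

Isothermal process: W = nRT ln(V₂/V₁) = nRT ln(P₁/P₂).
W = (0.543)(8.314)(313) × ln(40.1/26)
  = 1413 × ln(1.542) = 1413 × 0.4333
W_by_gas = 612.2 J.

W ≈ 612 J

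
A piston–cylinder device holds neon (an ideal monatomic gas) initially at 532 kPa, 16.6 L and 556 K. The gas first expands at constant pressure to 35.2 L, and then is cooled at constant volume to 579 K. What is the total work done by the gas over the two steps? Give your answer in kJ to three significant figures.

W_total ≈ 9.90 kJ

Step 1 (isobaric): W = PΔV = (532 kPa)(35.2 − 16.6 L) = 9895 J.
Step 2 (isochoric): W = 0 (constant volume).
W_total = 9895 + 0 = 9895 J.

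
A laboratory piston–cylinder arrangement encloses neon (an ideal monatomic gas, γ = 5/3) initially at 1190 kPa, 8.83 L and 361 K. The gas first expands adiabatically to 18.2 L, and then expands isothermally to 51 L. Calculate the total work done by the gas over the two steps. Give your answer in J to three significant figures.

W_total ≈ 12700 J

Step 1 (adiabatic): W = (P₁V₁ − P₂V₂)/(γ−1) = (10508 − 6488)/0.667 = 6030 J.
After step 1: P = 356.5 kPa, V = 18.2 L, T = 222.9 K.
Step 2 (isothermal): W = P₁V₁ ln(V₂/V₁) = (6488) ln(51/18.2) = 6685 J.
W_total = 6030 + 6685 = 12715 J.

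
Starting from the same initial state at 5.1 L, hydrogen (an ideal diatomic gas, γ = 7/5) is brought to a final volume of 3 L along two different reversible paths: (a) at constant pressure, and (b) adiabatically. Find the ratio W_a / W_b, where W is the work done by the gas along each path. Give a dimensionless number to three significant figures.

W_a / W_b ≈ 0.697

Path (a) isobaric: W = P₁(V₂ − V₁) → W_a/(P₁V₁) = -0.4118.
Path (b) adiabatic: W = P₁V₁(1 − (V₁/V₂)^(γ−1))/(γ−1) → W_b/(P₁V₁) = -0.5911.
W_a / W_b = -0.4118 / -0.5911 = 0.6966.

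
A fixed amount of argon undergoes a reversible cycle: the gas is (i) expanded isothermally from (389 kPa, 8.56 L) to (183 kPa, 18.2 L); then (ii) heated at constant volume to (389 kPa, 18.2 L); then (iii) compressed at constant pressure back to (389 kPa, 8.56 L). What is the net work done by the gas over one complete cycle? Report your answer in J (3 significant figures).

W_net ≈ -1240 J

Leg (i): W = PᵢVᵢ ln(V_f/Vᵢ) = (3330) ln(18.2/8.56) = 2512 J.
Leg (ii): W = 0.
Leg (iii): W = PΔV = (389)(8.56 − 18.2) = -3750 J.
W_net = 2512 − 3750 = -1238 J.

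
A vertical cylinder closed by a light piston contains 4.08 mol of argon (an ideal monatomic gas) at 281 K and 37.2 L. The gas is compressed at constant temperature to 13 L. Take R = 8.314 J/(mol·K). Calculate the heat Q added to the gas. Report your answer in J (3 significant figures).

Q ≈ -10000 J

Isothermal ⇒ ΔU = 0, so Q = W = nRT ln(V₂/V₁).
Q = (4.08)(8.314)(281) ln(13/37.2) = 9532 × -1.051 = -10021 J.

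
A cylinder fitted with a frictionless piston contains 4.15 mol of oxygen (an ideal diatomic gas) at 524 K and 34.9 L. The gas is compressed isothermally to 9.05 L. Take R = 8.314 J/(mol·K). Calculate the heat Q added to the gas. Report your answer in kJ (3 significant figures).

Q ≈ -24.4 kJ

Isothermal ⇒ ΔU = 0, so Q = W = nRT ln(V₂/V₁).
Q = (4.15)(8.314)(524) ln(9.05/34.9) = 18080 × -1.35 = -24402 J.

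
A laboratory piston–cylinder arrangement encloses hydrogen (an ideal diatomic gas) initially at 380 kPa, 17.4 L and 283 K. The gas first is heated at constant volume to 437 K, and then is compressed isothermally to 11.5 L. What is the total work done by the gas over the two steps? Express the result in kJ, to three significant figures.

Step 1 (isochoric): W = 0 (constant volume).
After step 1: P = 586.8 kPa (V unchanged).
Step 2 (isothermal): W = P₁V₁ ln(V₂/V₁) = (10210) ln(11.5/17.4) = -4228 J.
W_total = 0 − 4228 = -4228 J.

W_total ≈ -4.23 kJ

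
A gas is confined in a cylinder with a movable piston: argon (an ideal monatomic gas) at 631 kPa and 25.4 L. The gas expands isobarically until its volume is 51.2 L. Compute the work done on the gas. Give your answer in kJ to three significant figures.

Isobaric: W = P ΔV.
W = (631 kPa)(51.2 − 25.4 L) = (631)(25.8) = 16280 J.
Work on gas = −W_by = -16280 J.

W ≈ -16.3 kJ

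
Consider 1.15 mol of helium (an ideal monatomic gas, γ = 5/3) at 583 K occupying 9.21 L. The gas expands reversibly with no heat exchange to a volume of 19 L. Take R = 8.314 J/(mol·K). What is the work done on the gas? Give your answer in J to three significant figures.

Adiabatic: TV^(γ−1) = const with γ = 5/3.
T₂ = T₁ (V₁/V₂)^(γ−1) = 583 × (9.21/19)^0.667 = 583 × 0.6171 = 359.8 K.
W_by = nCᵥ(T₁ − T₂) = (1.15)(12.47)(583 − 359.8) = 3202 J.
Work on gas = −W_by = -3202 J.

W ≈ -3200 J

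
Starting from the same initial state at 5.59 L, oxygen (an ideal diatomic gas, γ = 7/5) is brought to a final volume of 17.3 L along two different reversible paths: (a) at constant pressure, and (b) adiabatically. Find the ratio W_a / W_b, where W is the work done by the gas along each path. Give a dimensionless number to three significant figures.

Path (a) isobaric: W = P₁(V₂ − V₁) → W_a/(P₁V₁) = 2.095.
Path (b) adiabatic: W = P₁V₁(1 − (V₁/V₂)^(γ−1))/(γ−1) → W_b/(P₁V₁) = 0.9089.
W_a / W_b = 2.095 / 0.9089 = 2.305.

W_a / W_b ≈ 2.30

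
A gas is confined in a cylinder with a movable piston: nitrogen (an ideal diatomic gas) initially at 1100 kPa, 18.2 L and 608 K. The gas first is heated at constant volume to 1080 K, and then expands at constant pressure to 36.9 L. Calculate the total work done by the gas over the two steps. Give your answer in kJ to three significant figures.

Step 1 (isochoric): W = 0 (constant volume).
After step 1: P = 1954 kPa (V unchanged).
Step 2 (isobaric): W = PΔV = (1954 kPa)(36.9 − 18.2 L) = 36539 J.
W_total = 0 + 36539 = 36539 J.

W_total ≈ 36.5 kJ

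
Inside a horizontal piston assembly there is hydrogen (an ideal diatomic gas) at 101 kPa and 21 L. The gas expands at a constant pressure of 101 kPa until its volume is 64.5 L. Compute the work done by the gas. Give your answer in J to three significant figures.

Isobaric: W = P ΔV.
W = (101 kPa)(64.5 − 21 L) = (101)(43.5) = 4394 J.

W ≈ 4390 J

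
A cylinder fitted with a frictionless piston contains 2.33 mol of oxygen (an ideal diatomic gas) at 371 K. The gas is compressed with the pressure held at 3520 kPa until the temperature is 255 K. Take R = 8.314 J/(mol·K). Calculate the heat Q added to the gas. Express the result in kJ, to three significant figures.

Q ≈ -7.86 kJ

Isobaric: W = nRΔT = (2.33)(8.314)(-116) = -2247 J.
ΔU = nCᵥΔT with Cᵥ = 5R/2: ΔU = (2.33)(20.79)(-116) = -5618 J.
Q = ΔU + W = -5618 − 2247 = -7865 J.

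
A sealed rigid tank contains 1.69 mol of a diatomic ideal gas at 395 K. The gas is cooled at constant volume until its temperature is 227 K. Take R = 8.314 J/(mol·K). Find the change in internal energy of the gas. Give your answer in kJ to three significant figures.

ΔU ≈ -5.90 kJ

Constant volume ⇒ W = 0, so Q = ΔU = nCᵥΔT with Cᵥ = 5R/2 = 20.79 J/(mol·K).
ΔU = (1.69)(20.79)(227 − 395) = -5901 J.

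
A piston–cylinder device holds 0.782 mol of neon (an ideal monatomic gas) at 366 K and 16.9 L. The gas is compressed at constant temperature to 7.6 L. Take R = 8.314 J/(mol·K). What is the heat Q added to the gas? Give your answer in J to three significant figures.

Isothermal ⇒ ΔU = 0, so Q = W = nRT ln(V₂/V₁).
Q = (0.782)(8.314)(366) ln(7.6/16.9) = 2380 × -0.7992 = -1902 J.

Q ≈ -1900 J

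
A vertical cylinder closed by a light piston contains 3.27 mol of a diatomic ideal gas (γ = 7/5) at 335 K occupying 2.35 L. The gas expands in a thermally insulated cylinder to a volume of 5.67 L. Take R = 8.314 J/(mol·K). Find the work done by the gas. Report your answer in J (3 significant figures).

W ≈ 6760 J

Adiabatic: TV^(γ−1) = const with γ = 7/5.
T₂ = T₁ (V₁/V₂)^(γ−1) = 335 × (2.35/5.67)^0.4 = 335 × 0.7031 = 235.5 K.
W_by = nCᵥ(T₁ − T₂) = (3.27)(20.79)(335 − 235.5) = 6761 J.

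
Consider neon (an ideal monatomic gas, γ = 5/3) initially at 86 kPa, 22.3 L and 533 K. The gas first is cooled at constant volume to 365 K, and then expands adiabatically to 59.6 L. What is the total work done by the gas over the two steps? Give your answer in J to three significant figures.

W_total ≈ 947 J

Step 1 (isochoric): W = 0 (constant volume).
After step 1: P = 58.89 kPa (V unchanged).
Step 2 (adiabatic): W = (P₁V₁ − P₂V₂)/(γ−1) = (1313 − 681.9)/0.667 = 947.1 J.
W_total = 0 + 947.1 = 947.1 J.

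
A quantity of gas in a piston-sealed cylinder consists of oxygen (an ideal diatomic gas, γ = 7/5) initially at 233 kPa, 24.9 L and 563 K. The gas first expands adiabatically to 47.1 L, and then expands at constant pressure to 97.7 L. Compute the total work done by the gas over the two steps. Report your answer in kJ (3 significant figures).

Step 1 (adiabatic): W = (P₁V₁ − P₂V₂)/(γ−1) = (5802 − 4496)/0.4 = 3264 J.
After step 1: P = 95.46 kPa, V = 47.1 L, T = 436.3 K.
Step 2 (isobaric): W = PΔV = (95.46 kPa)(97.7 − 47.1 L) = 4830 J.
W_total = 3264 + 4830 = 8094 J.

W_total ≈ 8.09 kJ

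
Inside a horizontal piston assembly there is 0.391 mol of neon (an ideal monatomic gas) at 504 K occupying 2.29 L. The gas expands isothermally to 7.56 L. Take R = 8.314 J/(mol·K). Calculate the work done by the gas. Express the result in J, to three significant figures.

Isothermal: W = nRT ln(V₂/V₁).
W = (0.391)(8.314)(504) × ln(7.56/2.29)
  = 1638 × 1.194
W_by_gas = 1957 J.

W ≈ 1960 J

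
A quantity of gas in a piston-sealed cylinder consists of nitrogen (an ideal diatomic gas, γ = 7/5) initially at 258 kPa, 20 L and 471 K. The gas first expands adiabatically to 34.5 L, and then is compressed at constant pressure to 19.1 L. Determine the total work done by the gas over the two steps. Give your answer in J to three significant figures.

W_total ≈ 676 J

Step 1 (adiabatic): W = (P₁V₁ − P₂V₂)/(γ−1) = (5160 − 4149)/0.4 = 2528 J.
After step 1: P = 120.3 kPa, V = 34.5 L, T = 378.7 K.
Step 2 (isobaric): W = PΔV = (120.3 kPa)(19.1 − 34.5 L) = -1852 J.
W_total = 2528 − 1852 = 675.7 J.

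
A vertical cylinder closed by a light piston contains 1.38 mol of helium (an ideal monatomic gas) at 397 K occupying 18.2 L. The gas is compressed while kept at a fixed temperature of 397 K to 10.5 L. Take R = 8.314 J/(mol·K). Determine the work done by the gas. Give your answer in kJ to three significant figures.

W ≈ -2.51 kJ

Isothermal: W = nRT ln(V₂/V₁).
W = (1.38)(8.314)(397) × ln(10.5/18.2)
  = 4555 × -0.55
W_by_gas = -2505 J.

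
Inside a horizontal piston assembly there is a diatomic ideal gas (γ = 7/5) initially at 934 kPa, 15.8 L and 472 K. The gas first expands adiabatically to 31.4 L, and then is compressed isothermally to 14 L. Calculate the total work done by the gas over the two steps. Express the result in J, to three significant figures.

W_total ≈ -195 J

Step 1 (adiabatic): W = (P₁V₁ − P₂V₂)/(γ−1) = (14757 − 11212)/0.4 = 8862 J.
After step 1: P = 357.1 kPa, V = 31.4 L, T = 358.6 K.
Step 2 (isothermal): W = P₁V₁ ln(V₂/V₁) = (11212) ln(14/31.4) = -9057 J.
W_total = 8862 − 9057 = -194.5 J.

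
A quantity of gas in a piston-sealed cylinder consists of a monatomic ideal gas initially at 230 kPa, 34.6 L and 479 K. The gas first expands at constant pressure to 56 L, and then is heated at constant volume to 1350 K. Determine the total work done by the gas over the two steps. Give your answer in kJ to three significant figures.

W_total ≈ 4.92 kJ

Step 1 (isobaric): W = PΔV = (230 kPa)(56 − 34.6 L) = 4922 J.
Step 2 (isochoric): W = 0 (constant volume).
W_total = 4922 + 0 = 4922 J.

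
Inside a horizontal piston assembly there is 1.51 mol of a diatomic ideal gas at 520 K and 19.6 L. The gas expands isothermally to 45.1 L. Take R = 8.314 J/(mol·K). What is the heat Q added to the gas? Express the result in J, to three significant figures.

Isothermal ⇒ ΔU = 0, so Q = W = nRT ln(V₂/V₁).
Q = (1.51)(8.314)(520) ln(45.1/19.6) = 6528 × 0.8334 = 5440 J.

Q ≈ 5440 J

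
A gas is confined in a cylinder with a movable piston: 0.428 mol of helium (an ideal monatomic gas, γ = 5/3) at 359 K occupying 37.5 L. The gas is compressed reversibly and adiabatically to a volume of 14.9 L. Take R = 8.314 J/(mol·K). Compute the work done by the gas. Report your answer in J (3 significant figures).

Adiabatic: TV^(γ−1) = const with γ = 5/3.
T₂ = T₁ (V₁/V₂)^(γ−1) = 359 × (37.5/14.9)^0.667 = 359 × 1.85 = 664.2 K.
W_by = nCᵥ(T₁ − T₂) = (0.428)(12.47)(359 − 664.2) = -1629 J.

W ≈ -1630 J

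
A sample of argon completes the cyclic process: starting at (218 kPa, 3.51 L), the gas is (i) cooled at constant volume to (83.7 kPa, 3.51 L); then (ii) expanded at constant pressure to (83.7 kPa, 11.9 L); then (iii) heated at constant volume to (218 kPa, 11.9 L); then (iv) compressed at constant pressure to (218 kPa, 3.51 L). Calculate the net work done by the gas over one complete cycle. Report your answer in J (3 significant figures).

W_net ≈ -1130 J

Constant-volume legs do no work.
W(ii) = (83.7)(11.9 − 3.51) = 702.2 J; W(iv) = (218)(3.51 − 11.9) = -1829 J.
W_net = 702.2 − 1829 = -1127 J (the counter-clockwise enclosed area).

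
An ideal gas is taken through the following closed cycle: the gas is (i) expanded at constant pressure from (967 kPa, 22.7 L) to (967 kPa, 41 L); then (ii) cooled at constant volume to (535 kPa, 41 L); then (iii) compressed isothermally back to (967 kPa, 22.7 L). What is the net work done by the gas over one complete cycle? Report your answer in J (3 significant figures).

W_net ≈ 4730 J

Leg (i): W = PΔV = (967)(41 − 22.7) = 17696 J.
Leg (ii): W = 0.
Leg (iii): W = PᵢVᵢ ln(V_f/Vᵢ) = (21935) ln(22.7/41) = -12968 J.
W_net = 17696 − 12968 = 4728 J.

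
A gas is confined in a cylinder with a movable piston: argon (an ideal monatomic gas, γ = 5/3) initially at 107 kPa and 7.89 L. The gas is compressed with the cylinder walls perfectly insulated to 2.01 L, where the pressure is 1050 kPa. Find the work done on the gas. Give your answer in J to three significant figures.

W ≈ 1900 J

Adiabatic: W = (P₁V₁ − P₂V₂)/(γ − 1) with γ = 5/3.
P₁V₁ = 844.2 J, P₂V₂ = 2110 J.
W = (844.2 − 2110) / 0.6667 = -1899 J.
Work on gas = −W_by = 1899 J.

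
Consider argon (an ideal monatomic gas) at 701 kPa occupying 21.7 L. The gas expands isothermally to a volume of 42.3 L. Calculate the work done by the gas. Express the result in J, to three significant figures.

Isothermal: W = nRT ln(V₂/V₁) = P₁V₁ ln(V₂/V₁).
P₁V₁ = (701 kPa)(21.7 L) = 15212 J.
W = 15212 × ln(42.3/21.7) = 15212 × 0.6675
W_by_gas = 10153 J.

W ≈ 10200 J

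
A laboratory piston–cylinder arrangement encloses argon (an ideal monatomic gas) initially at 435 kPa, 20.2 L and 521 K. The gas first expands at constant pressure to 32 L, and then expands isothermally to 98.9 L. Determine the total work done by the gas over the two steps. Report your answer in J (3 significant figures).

W_total ≈ 20800 J

Step 1 (isobaric): W = PΔV = (435 kPa)(32 − 20.2 L) = 5133 J.
After step 1: P = 435 kPa, V = 32 L, T = 825.3 K.
Step 2 (isothermal): W = P₁V₁ ln(V₂/V₁) = (13920) ln(98.9/32) = 15707 J.
W_total = 5133 + 15707 = 20840 J.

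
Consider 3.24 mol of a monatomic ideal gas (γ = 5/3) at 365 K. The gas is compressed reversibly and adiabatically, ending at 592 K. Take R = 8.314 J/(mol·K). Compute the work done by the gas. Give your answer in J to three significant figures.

W ≈ -9170 J

Adiabatic ⇒ Q = 0, so W_by = −ΔU = nCᵥ(T₁ − T₂).
Cᵥ = 3R/2 = 12.47 J/(mol·K).
W = (3.24)(12.47)(365 − 592) = -9172 J.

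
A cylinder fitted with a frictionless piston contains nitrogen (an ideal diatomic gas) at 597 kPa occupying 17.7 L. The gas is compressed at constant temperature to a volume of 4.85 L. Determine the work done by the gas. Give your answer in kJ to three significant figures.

W ≈ -13.7 kJ

Isothermal: W = nRT ln(V₂/V₁) = P₁V₁ ln(V₂/V₁).
P₁V₁ = (597 kPa)(17.7 L) = 10567 J.
W = 10567 × ln(4.85/17.7) = 10567 × -1.295
W_by_gas = -13680 J.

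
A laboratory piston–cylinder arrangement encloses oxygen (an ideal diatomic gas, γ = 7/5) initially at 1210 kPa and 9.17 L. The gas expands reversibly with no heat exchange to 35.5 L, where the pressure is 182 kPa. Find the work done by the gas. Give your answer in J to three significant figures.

W ≈ 11600 J

Adiabatic: W = (P₁V₁ − P₂V₂)/(γ − 1) with γ = 7/5.
P₁V₁ = 11096 J, P₂V₂ = 6461 J.
W = (11096 − 6461) / 0.4 = 11587 J.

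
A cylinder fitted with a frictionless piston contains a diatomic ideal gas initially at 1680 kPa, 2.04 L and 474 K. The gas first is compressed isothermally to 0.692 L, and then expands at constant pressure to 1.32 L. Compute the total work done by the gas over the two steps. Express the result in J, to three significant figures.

Step 1 (isothermal): W = P₁V₁ ln(V₂/V₁) = (3427) ln(0.692/2.04) = -3705 J.
After step 1: P = 4953 kPa, V = 0.692 L, T = 474 K.
Step 2 (isobaric): W = PΔV = (4953 kPa)(1.32 − 0.692 L) = 3110 J.
W_total = -3705 + 3110 = -595 J.

W_total ≈ -595 J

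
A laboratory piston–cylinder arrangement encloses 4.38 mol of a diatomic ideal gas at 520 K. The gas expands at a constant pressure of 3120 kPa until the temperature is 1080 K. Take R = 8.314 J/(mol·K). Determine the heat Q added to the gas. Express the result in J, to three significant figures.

Q ≈ 71400 J

Isobaric: W = nRΔT = (4.38)(8.314)(560) = 20393 J.
ΔU = nCᵥΔT with Cᵥ = 5R/2: ΔU = (4.38)(20.79)(560) = 50981 J.
Q = ΔU + W = 50981 + 20393 = 71374 J.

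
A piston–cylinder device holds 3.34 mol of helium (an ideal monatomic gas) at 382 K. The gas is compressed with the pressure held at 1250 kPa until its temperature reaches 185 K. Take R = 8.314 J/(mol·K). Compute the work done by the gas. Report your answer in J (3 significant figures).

W ≈ -5470 J

Isobaric: W = P ΔV = nR ΔT.
W = (3.34)(8.314)(185 − 382) = -5470 J.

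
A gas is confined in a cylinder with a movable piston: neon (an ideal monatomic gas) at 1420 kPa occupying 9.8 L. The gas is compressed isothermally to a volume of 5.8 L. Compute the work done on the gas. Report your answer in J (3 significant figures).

W ≈ 7300 J

Isothermal: W = nRT ln(V₂/V₁) = P₁V₁ ln(V₂/V₁).
P₁V₁ = (1420 kPa)(9.8 L) = 13916 J.
W = 13916 × ln(5.8/9.8) = 13916 × -0.5245
W_by_gas = -7299 J; work on gas = −W_by = 7299 J.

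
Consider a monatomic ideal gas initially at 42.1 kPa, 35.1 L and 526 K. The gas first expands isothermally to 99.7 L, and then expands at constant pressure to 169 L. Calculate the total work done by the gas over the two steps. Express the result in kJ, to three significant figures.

W_total ≈ 2.57 kJ

Step 1 (isothermal): W = P₁V₁ ln(V₂/V₁) = (1478) ln(99.7/35.1) = 1543 J.
After step 1: P = 14.82 kPa, V = 99.7 L, T = 526 K.
Step 2 (isobaric): W = PΔV = (14.82 kPa)(169 − 99.7 L) = 1027 J.
W_total = 1543 + 1027 = 2570 J.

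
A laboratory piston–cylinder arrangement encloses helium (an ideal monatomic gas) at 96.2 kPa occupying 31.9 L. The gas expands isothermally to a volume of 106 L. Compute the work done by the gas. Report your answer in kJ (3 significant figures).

W ≈ 3.69 kJ

Isothermal: W = nRT ln(V₂/V₁) = P₁V₁ ln(V₂/V₁).
P₁V₁ = (96.2 kPa)(31.9 L) = 3069 J.
W = 3069 × ln(106/31.9) = 3069 × 1.201
W_by_gas = 3685 J.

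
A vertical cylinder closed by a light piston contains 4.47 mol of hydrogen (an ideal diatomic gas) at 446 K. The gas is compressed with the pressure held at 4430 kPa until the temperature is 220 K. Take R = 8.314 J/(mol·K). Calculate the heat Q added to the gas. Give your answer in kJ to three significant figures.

Q ≈ -29.4 kJ

Isobaric: W = nRΔT = (4.47)(8.314)(-226) = -8399 J.
ΔU = nCᵥΔT with Cᵥ = 5R/2: ΔU = (4.47)(20.79)(-226) = -20997 J.
Q = ΔU + W = -20997 − 8399 = -29396 J.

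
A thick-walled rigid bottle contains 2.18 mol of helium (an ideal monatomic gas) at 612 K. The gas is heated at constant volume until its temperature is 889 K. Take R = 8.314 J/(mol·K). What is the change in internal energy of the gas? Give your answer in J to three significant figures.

Constant volume ⇒ W = 0, so Q = ΔU = nCᵥΔT with Cᵥ = 3R/2 = 12.47 J/(mol·K).
ΔU = (2.18)(12.47)(889 − 612) = 7531 J.

ΔU ≈ 7530 J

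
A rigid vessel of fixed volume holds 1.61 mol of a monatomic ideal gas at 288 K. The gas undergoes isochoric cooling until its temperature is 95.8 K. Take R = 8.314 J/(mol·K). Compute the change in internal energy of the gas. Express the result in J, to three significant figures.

ΔU ≈ -3860 J

Constant volume ⇒ W = 0, so Q = ΔU = nCᵥΔT with Cᵥ = 3R/2 = 12.47 J/(mol·K).
ΔU = (1.61)(12.47)(95.8 − 288) = -3859 J.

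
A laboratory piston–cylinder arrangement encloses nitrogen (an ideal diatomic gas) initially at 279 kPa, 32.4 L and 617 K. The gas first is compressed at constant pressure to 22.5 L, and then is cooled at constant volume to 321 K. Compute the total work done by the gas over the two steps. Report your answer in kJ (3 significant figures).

W_total ≈ -2.76 kJ

Step 1 (isobaric): W = PΔV = (279 kPa)(22.5 − 32.4 L) = -2762 J.
Step 2 (isochoric): W = 0 (constant volume).
W_total = -2762 + 0 = -2762 J.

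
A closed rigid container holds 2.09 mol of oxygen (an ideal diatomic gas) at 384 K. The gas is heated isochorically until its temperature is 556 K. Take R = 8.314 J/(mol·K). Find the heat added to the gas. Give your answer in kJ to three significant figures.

Constant volume ⇒ W = 0, so Q = ΔU = nCᵥΔT with Cᵥ = 5R/2 = 20.79 J/(mol·K).
ΔU = (2.09)(20.79)(556 − 384) = 7472 J.

Q ≈ 7.47 kJ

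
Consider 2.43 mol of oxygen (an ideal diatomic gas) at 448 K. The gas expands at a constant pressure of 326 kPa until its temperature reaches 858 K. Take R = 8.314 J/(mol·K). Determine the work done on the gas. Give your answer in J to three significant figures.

Isobaric: W = P ΔV = nR ΔT.
W = (2.43)(8.314)(858 − 448) = 8283 J.
Work on gas = −W_by = -8283 J.

W ≈ -8280 J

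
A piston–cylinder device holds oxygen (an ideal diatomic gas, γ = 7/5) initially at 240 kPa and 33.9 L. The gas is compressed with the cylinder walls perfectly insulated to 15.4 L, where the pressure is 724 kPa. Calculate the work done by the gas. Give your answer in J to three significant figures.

W ≈ -7530 J

Adiabatic: W = (P₁V₁ − P₂V₂)/(γ − 1) with γ = 7/5.
P₁V₁ = 8136 J, P₂V₂ = 11150 J.
W = (8136 − 11150) / 0.4 = -7534 J.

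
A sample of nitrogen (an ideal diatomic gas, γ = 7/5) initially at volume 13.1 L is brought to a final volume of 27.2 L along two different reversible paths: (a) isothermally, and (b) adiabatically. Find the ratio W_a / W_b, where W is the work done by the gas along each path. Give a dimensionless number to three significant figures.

Path (a) isothermal: W = P₁V₁ ln(V₂/V₁) → W_a/(P₁V₁) = 0.7306.
Path (b) adiabatic: W = P₁V₁(1 − (V₁/V₂)^(γ−1))/(γ−1) → W_b/(P₁V₁) = 0.6335.
W_a / W_b = 0.7306 / 0.6335 = 1.153.

W_a / W_b ≈ 1.15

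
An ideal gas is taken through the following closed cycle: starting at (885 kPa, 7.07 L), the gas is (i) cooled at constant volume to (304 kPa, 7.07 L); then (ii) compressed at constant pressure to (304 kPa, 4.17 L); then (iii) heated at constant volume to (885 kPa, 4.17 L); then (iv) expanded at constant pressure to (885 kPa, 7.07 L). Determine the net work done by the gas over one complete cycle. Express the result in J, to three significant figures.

W_net ≈ 1680 J

Constant-volume legs do no work.
W(ii) = (304)(4.17 − 7.07) = -881.6 J; W(iv) = (885)(7.07 − 4.17) = 2567 J.
W_net = -881.6 + 2567 = 1685 J (the clockwise enclosed area).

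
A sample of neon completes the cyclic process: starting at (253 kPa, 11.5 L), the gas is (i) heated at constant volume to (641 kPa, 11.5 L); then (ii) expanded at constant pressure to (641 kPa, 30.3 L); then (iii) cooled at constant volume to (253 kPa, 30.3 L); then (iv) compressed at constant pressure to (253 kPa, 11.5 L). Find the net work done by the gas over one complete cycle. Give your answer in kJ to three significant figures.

Constant-volume legs do no work.
W(ii) = (641)(30.3 − 11.5) = 12051 J; W(iv) = (253)(11.5 − 30.3) = -4756 J.
W_net = 12051 − 4756 = 7294 J (the clockwise enclosed area).

W_net ≈ 7.29 kJ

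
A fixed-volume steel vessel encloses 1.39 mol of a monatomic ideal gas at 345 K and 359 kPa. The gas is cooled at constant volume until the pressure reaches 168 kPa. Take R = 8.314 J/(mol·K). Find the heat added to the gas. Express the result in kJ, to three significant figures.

Q ≈ -3.18 kJ

Constant volume ⇒ W = 0, so Q = ΔU = nCᵥΔT with Cᵥ = 3R/2 = 12.47 J/(mol·K).
At constant V, T₂/T₁ = P₂/P₁ ⇒ ΔT = T₁(P₂/P₁ − 1) = 345·(168/359 − 1) = -183.6 K.
ΔU = (1.39)(12.47)(-183.6) = -3182 J.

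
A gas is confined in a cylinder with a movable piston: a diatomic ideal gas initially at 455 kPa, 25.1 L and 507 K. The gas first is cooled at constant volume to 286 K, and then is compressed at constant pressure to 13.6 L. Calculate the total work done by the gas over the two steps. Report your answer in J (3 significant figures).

Step 1 (isochoric): W = 0 (constant volume).
After step 1: P = 256.7 kPa (V unchanged).
Step 2 (isobaric): W = PΔV = (256.7 kPa)(13.6 − 25.1 L) = -2952 J.
W_total = 0 − 2952 = -2952 J.

W_total ≈ -2950 J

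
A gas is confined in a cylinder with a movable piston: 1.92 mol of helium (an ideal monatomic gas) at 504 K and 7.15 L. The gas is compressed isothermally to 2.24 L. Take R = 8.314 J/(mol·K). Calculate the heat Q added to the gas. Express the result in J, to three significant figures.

Q ≈ -9340 J

Isothermal ⇒ ΔU = 0, so Q = W = nRT ln(V₂/V₁).
Q = (1.92)(8.314)(504) ln(2.24/7.15) = 8045 × -1.161 = -9338 J.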